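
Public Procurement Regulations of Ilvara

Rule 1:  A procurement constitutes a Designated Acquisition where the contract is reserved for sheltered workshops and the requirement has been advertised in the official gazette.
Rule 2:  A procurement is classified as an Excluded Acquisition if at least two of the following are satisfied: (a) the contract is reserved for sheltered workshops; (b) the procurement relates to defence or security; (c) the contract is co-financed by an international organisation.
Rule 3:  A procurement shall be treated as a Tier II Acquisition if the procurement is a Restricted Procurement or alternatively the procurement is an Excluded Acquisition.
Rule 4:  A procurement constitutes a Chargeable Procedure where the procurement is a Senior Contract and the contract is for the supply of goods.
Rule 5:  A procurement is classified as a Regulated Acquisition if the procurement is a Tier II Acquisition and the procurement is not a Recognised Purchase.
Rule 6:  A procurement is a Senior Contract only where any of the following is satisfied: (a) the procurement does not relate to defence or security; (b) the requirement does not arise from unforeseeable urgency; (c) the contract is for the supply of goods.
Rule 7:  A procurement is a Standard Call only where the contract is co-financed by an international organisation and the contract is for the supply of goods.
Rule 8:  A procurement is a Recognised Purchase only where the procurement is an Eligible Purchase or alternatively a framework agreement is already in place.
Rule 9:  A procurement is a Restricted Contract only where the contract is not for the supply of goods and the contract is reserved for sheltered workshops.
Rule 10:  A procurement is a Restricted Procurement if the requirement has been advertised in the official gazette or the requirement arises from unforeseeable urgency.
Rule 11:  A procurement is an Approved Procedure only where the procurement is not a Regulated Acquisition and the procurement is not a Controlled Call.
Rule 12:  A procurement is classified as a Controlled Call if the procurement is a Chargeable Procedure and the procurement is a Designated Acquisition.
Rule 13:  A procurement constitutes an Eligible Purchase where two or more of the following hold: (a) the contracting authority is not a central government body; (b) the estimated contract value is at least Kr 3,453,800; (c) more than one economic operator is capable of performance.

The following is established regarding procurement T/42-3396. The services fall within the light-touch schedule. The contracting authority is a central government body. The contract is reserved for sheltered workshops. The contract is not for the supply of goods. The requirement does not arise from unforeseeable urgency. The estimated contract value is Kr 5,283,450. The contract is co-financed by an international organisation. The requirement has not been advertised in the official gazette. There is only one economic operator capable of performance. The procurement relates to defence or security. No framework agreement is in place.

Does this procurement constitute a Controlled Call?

No

rule 6 — Senior Contract: [the procurement does not relate to defence or security? no] OR [the requirement does not arise from unforeseeable urgency? yes] OR [the contract is for the supply of goods? no] → satisfied.
rule 4 — Chargeable Procedure: [Senior Contract (rule 6)? yes] AND [the contract is for the supply of goods? no] → not satisfied.
rule 1 — Designated Acquisition: [the contract is reserved for sheltered workshops? yes] AND [the requirement has been advertised in the official gazette? no] → not satisfied.
rule 12 — Controlled Call: [Chargeable Procedure (rule 4)? no] AND [Designated Acquisition (rule 1)? no] → not satisfied.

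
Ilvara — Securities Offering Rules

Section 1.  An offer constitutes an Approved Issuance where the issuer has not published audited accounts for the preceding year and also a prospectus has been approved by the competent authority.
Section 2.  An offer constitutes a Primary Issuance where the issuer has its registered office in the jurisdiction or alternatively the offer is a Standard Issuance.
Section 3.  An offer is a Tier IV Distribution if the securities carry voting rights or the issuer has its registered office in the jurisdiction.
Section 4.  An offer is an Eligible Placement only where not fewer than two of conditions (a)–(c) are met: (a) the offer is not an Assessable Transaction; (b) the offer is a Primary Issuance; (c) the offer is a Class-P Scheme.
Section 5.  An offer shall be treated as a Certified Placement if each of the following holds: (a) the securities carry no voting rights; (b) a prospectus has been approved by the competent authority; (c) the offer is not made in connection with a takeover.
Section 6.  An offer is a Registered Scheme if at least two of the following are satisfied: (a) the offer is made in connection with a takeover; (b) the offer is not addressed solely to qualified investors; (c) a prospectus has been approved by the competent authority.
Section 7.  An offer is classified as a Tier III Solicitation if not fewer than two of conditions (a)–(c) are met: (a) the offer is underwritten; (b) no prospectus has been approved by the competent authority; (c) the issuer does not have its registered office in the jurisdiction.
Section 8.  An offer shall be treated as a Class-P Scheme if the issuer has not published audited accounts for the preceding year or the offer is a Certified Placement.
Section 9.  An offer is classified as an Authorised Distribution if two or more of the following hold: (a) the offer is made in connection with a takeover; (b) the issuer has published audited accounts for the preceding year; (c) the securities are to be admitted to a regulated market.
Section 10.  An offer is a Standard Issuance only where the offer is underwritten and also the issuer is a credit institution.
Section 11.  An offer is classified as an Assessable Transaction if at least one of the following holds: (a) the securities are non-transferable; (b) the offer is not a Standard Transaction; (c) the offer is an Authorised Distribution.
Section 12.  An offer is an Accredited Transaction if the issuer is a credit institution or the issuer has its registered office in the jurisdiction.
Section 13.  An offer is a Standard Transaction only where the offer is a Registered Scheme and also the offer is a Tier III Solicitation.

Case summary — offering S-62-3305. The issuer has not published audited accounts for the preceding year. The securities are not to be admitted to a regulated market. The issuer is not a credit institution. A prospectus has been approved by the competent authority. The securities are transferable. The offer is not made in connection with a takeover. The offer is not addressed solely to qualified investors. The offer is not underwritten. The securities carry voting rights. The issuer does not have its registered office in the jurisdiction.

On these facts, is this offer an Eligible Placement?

No

Under section 6: the offer is made in connection with a takeover? no; the offer is not addressed solely to qualified investors? yes; a prospectus has been approved by the competent authority? yes — 2 of 3 hold (need ≥2) → satisfied.
Under section 7: the offer is underwritten? no; no prospectus has been approved by the competent authority? no; the issuer does not have its registered office in the jurisdiction? yes — 1 of 3 hold (need ≥2) → not satisfied.
Under section 13: Registered Scheme (section 6)? yes; and Tier III Solicitation (section 7)? no. So the offer is not a Standard Transaction.
Under section 9: the offer is made in connection with a takeover? no; the issuer has published audited accounts for the preceding year? no; the securities are to be admitted to a regulated market? no — 0 of 3 hold (need ≥2) → not satisfied.
Under section 11: the securities are non-transferable? no; or not a Standard Transaction (section 13)? yes; or Authorised Distribution (section 9)? no. So the offer is an Assessable Transaction.
Under section 10: the offer is underwritten? no; and the issuer is a credit institution? no. So the offer is not a Standard Issuance.
Under section 2: the issuer has its registered office in the jurisdiction? no; or Standard Issuance (section 10)? no. So the offer is not a Primary Issuance.
Under section 5: the securities carry no voting rights? no; and a prospectus has been approved by the competent authority? yes; and the offer is not made in connection with a takeover? yes. So the offer is not a Certified Placement.
Under section 8: the issuer has not published audited accounts for the preceding year? yes; or Certified Placement (section 5)? no. So the offer is a Class-P Scheme.
Under section 4: not an Assessable Transaction (section 11)? no; Primary Issuance (section 2)? no; Class-P Scheme (section 8)? yes — 1 of 3 hold (need ≥2) → not satisfied.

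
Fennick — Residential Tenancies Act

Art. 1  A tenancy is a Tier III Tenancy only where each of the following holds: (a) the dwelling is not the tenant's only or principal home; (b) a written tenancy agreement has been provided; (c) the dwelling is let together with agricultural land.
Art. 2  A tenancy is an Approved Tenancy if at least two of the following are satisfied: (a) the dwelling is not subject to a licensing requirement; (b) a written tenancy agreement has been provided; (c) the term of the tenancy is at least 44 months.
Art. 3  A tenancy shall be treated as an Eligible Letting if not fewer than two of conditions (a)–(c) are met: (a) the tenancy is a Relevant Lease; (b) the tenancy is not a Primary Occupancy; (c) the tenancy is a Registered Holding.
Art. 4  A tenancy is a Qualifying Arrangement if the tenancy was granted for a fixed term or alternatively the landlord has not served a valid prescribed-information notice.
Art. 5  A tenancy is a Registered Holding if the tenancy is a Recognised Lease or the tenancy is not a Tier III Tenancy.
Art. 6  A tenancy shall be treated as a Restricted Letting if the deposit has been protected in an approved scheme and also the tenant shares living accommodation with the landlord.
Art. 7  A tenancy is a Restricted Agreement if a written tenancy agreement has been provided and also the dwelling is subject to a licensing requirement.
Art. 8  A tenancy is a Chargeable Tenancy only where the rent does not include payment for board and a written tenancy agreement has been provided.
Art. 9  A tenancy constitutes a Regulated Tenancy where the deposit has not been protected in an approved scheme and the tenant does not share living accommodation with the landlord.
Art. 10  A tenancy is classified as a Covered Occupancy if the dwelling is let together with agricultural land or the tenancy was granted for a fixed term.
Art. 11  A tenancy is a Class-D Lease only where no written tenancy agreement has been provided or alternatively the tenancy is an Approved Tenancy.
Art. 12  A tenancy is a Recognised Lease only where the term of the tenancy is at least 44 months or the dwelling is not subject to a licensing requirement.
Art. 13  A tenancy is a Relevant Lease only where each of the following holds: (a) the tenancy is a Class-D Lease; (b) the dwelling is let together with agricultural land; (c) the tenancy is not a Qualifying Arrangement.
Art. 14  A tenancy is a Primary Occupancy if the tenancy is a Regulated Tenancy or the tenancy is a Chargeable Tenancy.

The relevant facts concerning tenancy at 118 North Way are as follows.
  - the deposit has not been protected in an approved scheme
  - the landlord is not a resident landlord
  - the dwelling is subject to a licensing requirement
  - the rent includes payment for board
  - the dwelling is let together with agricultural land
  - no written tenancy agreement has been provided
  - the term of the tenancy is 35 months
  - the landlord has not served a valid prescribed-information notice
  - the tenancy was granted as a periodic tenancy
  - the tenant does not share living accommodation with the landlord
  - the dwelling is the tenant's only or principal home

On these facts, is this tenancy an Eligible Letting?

No

article 2 — Approved Tenancy: the dwelling is not subject to a licensing requirement? no; a written tenancy agreement has been provided? no; term of the tenancy: 35 months ≥ 44 months? no — 0 of 3 hold (need ≥2) → not satisfied.
article 11 — Class-D Lease: [no written tenancy agreement has been provided? yes] OR [Approved Tenancy (article 2)? no] → satisfied.
article 4 — Qualifying Arrangement: [the tenancy was granted for a fixed term? no] OR [the landlord has not served a valid prescribed-information notice? yes] → satisfied.
article 13 — Relevant Lease: [Class-D Lease (article 11)? yes] AND [the dwelling is let together with agricultural land? yes] AND [not a Qualifying Arrangement (article 4)? no] → not satisfied.
article 9 — Regulated Tenancy: [the deposit has not been protected in an approved scheme? yes] AND [the tenant does not share living accommodation with the landlord? yes] → satisfied.
article 8 — Chargeable Tenancy: [the rent does not include payment for board? no] AND [a written tenancy agreement has been provided? no] → not satisfied.
article 14 — Primary Occupancy: [Regulated Tenancy (article 9)? yes] OR [Chargeable Tenancy (article 8)? no] → satisfied.
article 12 — Recognised Lease: [term of the tenancy: 35 months ≥ 44 months? no] OR [the dwelling is not subject to a licensing requirement? no] → not satisfied.
article 1 — Tier III Tenancy: [the dwelling is not the tenant's only or principal home? no] AND [a written tenancy agreement has been provided? no] AND [the dwelling is let together with agricultural land? yes] → not satisfied.
article 5 — Registered Holding: [Recognised Lease (article 12)? no] OR [not a Tier III Tenancy (article 1)? yes] → satisfied.
article 3 — Eligible Letting: Relevant Lease (article 13)? no; not a Primary Occupancy (article 14)? no; Registered Holding (article 5)? yes — 1 of 3 hold (need ≥2) → not satisfied.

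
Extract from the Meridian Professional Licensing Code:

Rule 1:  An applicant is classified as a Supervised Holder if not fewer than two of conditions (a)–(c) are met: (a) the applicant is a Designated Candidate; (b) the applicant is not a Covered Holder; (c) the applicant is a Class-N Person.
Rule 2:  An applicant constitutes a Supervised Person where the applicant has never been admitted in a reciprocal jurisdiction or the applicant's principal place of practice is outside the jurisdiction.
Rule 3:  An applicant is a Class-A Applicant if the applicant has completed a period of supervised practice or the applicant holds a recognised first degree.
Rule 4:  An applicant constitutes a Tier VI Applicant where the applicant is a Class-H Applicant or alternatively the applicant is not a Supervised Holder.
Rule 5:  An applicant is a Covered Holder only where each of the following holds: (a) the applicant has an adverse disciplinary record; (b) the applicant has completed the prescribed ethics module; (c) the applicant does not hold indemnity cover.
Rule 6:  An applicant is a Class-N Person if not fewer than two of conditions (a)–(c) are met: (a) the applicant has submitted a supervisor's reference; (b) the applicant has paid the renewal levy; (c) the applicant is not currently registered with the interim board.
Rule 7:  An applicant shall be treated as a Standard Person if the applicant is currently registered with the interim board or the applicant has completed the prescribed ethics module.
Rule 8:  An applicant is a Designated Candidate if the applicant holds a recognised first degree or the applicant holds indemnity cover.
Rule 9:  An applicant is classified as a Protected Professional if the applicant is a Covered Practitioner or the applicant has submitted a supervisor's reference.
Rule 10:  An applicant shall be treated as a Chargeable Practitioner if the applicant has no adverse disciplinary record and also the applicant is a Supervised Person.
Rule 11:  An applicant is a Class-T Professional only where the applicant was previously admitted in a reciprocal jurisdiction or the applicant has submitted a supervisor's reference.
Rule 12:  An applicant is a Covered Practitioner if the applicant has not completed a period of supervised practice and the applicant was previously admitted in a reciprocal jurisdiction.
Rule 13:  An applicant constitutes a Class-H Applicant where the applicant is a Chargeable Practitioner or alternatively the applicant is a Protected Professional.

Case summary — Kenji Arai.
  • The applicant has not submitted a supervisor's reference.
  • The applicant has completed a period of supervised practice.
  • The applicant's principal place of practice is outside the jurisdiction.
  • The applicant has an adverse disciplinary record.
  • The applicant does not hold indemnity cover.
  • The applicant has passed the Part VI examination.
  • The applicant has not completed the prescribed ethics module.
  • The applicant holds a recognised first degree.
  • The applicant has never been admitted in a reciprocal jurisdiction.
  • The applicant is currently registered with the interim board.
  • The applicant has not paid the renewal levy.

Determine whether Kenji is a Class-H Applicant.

No

rule 2 — Supervised Person: [the applicant has never been admitted in a reciprocal jurisdiction? yes] OR [the applicant's principal place of practice is outside the jurisdiction? yes] → satisfied.
rule 10 — Chargeable Practitioner: [the applicant has no adverse disciplinary record? no] AND [Supervised Person (rule 2)? yes] → not satisfied.
rule 12 — Covered Practitioner: [the applicant has not completed a period of supervised practice? no] AND [the applicant was previously admitted in a reciprocal jurisdiction? no] → not satisfied.
rule 9 — Protected Professional: [Covered Practitioner (rule 12)? no] OR [the applicant has submitted a supervisor's reference? no] → not satisfied.
rule 13 — Class-H Applicant: [Chargeable Practitioner (rule 10)? no] OR [Protected Professional (rule 9)? no] → not satisfied.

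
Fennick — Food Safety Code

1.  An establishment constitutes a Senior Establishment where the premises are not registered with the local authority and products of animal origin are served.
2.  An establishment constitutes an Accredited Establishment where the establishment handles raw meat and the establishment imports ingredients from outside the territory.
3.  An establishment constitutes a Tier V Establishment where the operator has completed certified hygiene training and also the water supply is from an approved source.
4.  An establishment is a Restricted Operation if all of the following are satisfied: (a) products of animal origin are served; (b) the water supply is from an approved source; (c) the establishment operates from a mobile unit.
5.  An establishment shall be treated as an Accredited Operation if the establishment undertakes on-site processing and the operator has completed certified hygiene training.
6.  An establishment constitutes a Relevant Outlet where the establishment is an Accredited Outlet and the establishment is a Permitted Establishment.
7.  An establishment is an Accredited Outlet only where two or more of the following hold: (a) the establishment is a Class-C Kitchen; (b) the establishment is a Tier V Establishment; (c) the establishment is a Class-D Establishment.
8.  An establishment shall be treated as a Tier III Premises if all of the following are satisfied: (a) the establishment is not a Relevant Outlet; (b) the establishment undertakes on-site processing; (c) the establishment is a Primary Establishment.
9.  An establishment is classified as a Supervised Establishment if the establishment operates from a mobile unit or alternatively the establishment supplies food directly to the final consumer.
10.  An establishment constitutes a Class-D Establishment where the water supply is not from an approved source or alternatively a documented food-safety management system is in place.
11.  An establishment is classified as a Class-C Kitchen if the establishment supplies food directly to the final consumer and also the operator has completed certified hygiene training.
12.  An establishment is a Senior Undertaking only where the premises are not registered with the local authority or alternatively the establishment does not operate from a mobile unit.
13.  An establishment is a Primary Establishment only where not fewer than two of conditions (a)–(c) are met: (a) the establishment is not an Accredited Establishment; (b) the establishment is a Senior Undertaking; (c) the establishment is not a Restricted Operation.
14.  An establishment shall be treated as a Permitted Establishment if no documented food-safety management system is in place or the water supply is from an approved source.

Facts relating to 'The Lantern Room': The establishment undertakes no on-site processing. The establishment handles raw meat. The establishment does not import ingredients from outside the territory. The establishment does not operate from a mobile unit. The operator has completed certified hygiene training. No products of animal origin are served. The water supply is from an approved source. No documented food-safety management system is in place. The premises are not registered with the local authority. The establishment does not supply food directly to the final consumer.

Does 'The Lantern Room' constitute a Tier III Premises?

No

paragraph 11 — Class-C Kitchen: [the establishment supplies food directly to the final consumer? no] AND [the operator has completed certified hygiene training? yes] → not satisfied.
paragraph 3 — Tier V Establishment: [the operator has completed certified hygiene training? yes] AND [the water supply is from an approved source? yes] → satisfied.
paragraph 10 — Class-D Establishment: [the water supply is not from an approved source? no] OR [a documented food-safety management system is in place? no] → not satisfied.
paragraph 7 — Accredited Outlet: Class-C Kitchen (paragraph 11)? no; Tier V Establishment (paragraph 3)? yes; Class-D Establishment (paragraph 10)? no — 1 of 3 hold (need ≥2) → not satisfied.
paragraph 14 — Permitted Establishment: [no documented food-safety management system is in place? yes] OR [the water supply is from an approved source? yes] → satisfied.
paragraph 6 — Relevant Outlet: [Accredited Outlet (paragraph 7)? no] AND [Permitted Establishment (paragraph 14)? yes] → not satisfied.
paragraph 2 — Accredited Establishment: [the establishment handles raw meat? yes] AND [the establishment imports ingredients from outside the territory? no] → not satisfied.
paragraph 12 — Senior Undertaking: [the premises are not registered with the local authority? yes] OR [the establishment does not operate from a mobile unit? yes] → satisfied.
paragraph 4 — Restricted Operation: [products of animal origin are served? no] AND [the water supply is from an approved source? yes] AND [the establishment operates from a mobile unit? no] → not satisfied.
paragraph 13 — Primary Establishment: not an Accredited Establishment (paragraph 2)? yes; Senior Undertaking (paragraph 12)? yes; not a Restricted Operation (paragraph 4)? yes — 3 of 3 hold (need ≥2) → satisfied.
paragraph 8 — Tier III Premises: [not a Relevant Outlet (paragraph 6)? yes] AND [the establishment undertakes on-site processing? no] AND [Primary Establishment (paragraph 13)? yes] → not satisfied.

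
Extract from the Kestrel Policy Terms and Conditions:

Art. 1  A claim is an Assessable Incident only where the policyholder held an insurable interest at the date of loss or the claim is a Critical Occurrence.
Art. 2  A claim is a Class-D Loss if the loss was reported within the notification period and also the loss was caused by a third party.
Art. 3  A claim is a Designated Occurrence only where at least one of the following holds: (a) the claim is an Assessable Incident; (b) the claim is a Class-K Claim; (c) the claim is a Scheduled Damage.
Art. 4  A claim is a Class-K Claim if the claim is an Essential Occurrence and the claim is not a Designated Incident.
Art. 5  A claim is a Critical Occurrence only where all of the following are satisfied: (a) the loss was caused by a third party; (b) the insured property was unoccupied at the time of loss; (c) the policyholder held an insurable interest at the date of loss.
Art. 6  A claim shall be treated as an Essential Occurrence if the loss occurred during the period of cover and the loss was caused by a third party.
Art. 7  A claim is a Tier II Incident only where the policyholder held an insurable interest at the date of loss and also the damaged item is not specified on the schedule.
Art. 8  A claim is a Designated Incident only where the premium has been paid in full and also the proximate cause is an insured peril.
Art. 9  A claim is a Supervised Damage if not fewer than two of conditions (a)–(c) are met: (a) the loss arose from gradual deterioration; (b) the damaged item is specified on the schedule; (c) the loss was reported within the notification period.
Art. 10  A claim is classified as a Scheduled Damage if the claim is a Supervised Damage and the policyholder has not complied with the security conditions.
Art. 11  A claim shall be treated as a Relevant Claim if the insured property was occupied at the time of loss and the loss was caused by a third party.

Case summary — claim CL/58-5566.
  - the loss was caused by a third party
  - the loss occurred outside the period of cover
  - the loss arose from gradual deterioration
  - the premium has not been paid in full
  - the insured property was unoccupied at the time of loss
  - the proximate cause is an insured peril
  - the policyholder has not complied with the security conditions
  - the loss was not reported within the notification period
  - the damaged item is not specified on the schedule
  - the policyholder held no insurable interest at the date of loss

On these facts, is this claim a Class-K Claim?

article 6 — Essential Occurrence: [the loss occurred during the period of cover? no] AND [the loss was caused by a third party? yes] → not satisfied.
article 8 — Designated Incident: [the premium has been paid in full? no] AND [the proximate cause is an insured peril? yes] → not satisfied.
article 4 — Class-K Claim: [Essential Occurrence (article 6)? no] AND [not a Designated Incident (article 8)? yes] → not satisfied.

No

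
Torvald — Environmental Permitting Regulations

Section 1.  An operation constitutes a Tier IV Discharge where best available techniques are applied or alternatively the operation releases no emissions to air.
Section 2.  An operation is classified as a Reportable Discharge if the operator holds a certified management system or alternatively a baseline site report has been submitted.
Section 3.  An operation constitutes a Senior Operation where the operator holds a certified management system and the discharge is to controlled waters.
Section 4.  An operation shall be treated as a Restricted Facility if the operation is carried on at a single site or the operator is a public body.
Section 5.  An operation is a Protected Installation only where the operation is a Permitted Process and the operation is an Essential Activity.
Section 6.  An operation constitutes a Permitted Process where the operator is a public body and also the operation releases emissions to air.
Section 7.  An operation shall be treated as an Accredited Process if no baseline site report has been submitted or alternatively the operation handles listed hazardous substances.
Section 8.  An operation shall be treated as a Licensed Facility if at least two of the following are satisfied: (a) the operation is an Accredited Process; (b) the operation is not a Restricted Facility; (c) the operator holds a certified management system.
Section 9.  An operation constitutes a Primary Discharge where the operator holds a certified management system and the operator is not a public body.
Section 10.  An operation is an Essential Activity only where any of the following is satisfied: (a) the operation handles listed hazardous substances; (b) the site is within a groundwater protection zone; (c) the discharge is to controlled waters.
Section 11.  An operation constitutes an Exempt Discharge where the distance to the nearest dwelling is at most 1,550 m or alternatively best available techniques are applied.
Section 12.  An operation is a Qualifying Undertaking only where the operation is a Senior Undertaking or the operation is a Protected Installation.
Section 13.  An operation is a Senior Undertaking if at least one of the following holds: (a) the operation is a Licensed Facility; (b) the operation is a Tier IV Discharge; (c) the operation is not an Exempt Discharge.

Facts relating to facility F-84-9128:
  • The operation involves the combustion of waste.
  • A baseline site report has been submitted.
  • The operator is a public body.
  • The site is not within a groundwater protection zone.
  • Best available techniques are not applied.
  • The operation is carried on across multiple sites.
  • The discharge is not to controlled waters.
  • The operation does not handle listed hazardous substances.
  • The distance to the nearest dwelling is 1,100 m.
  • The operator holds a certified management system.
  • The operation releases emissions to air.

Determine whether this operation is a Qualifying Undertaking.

No

Under section 7: no baseline site report has been submitted? no; or the operation handles listed hazardous substances? no. So the operation is not an Accredited Process.
Under section 4: the operation is carried on at a single site? no; or the operator is a public body? yes. So the operation is a Restricted Facility.
Under section 8: Accredited Process (section 7)? no; not a Restricted Facility (section 4)? no; the operator holds a certified management system? yes — 1 of 3 hold (need ≥2) → not satisfied.
Under section 1: best available techniques are applied? no; or the operation releases no emissions to air? no. So the operation is not a Tier IV Discharge.
Under section 11: distance to the nearest dwelling: 1,100 m ≤ 1,550 m? yes; or best available techniques are applied? no. So the operation is an Exempt Discharge.
Under section 13: Licensed Facility (section 8)? no; or Tier IV Discharge (section 1)? no; or not an Exempt Discharge (section 11)? no. So the operation is not a Senior Undertaking.
Under section 6: the operator is a public body? yes; and the operation releases emissions to air? yes. So the operation is a Permitted Process.
Under section 10: the operation handles listed hazardous substances? no; or the site is within a groundwater protection zone? no; or the discharge is to controlled waters? no. So the operation is not an Essential Activity.
Under section 5: Permitted Process (section 6)? yes; and Essential Activity (section 10)? no. So the operation is not a Protected Installation.
Under section 12: Senior Undertaking (section 13)? no; or Protected Installation (section 5)? no. So the operation is not a Qualifying Undertaking.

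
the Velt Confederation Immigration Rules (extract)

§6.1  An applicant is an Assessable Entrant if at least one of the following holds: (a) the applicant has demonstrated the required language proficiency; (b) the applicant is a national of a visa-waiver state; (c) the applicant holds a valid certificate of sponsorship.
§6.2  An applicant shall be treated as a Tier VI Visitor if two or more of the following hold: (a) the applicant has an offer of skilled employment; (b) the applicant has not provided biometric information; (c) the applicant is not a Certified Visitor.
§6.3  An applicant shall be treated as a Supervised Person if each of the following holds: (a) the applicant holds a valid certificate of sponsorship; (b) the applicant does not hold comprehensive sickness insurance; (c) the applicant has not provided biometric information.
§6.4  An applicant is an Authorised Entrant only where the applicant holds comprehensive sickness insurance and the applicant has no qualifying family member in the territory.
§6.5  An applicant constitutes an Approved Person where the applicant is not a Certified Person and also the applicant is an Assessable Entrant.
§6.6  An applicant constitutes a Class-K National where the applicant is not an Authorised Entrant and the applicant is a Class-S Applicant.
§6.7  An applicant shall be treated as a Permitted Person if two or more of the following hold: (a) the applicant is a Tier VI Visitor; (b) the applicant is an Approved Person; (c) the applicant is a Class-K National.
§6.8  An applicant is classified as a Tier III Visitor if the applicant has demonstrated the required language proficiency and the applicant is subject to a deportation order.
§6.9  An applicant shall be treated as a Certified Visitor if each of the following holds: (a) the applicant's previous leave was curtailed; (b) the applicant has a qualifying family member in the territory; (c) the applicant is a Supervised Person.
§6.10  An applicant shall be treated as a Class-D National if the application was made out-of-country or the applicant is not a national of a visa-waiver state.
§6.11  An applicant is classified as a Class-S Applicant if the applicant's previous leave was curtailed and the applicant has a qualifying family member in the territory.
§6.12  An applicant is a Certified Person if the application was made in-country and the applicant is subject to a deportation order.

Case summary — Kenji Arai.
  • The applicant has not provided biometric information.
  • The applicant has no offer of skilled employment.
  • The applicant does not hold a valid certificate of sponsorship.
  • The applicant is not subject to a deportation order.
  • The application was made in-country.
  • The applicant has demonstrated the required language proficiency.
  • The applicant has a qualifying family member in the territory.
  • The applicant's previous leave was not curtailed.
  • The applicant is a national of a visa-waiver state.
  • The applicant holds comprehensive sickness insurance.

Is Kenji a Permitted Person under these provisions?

Under §6.3: the applicant holds a valid certificate of sponsorship? no; and the applicant does not hold comprehensive sickness insurance? no; and the applicant has not provided biometric information? yes. So the applicant is not a Supervised Person.
Under §6.9: the applicant's previous leave was curtailed? no; and the applicant has a qualifying family member in the territory? yes; and Supervised Person (§6.3)? no. So the applicant is not a Certified Visitor.
Under §6.2: the applicant has an offer of skilled employment? no; the applicant has not provided biometric information? yes; not a Certified Visitor (§6.9)? yes — 2 of 3 hold (need ≥2) → satisfied.
Under §6.12: the application was made in-country? yes; and the applicant is subject to a deportation order? no. So the applicant is not a Certified Person.
Under §6.1: the applicant has demonstrated the required language proficiency? yes; or the applicant is a national of a visa-waiver state? yes; or the applicant holds a valid certificate of sponsorship? no. So the applicant is an Assessable Entrant.
Under §6.5: not a Certified Person (§6.12)? yes; and Assessable Entrant (§6.1)? yes. So the applicant is an Approved Person.
Under §6.4: the applicant holds comprehensive sickness insurance? yes; and the applicant has no qualifying family member in the territory? no. So the applicant is not an Authorised Entrant.
Under §6.11: the applicant's previous leave was curtailed? no; and the applicant has a qualifying family member in the territory? yes. So the applicant is not a Class-S Applicant.
Under §6.6: not an Authorised Entrant (§6.4)? yes; and Class-S Applicant (§6.11)? no. So the applicant is not a Class-K National.
Under §6.7: Tier VI Visitor (§6.2)? yes; Approved Person (§6.5)? yes; Class-K National (§6.6)? no — 2 of 3 hold (need ≥2) → satisfied.

Yes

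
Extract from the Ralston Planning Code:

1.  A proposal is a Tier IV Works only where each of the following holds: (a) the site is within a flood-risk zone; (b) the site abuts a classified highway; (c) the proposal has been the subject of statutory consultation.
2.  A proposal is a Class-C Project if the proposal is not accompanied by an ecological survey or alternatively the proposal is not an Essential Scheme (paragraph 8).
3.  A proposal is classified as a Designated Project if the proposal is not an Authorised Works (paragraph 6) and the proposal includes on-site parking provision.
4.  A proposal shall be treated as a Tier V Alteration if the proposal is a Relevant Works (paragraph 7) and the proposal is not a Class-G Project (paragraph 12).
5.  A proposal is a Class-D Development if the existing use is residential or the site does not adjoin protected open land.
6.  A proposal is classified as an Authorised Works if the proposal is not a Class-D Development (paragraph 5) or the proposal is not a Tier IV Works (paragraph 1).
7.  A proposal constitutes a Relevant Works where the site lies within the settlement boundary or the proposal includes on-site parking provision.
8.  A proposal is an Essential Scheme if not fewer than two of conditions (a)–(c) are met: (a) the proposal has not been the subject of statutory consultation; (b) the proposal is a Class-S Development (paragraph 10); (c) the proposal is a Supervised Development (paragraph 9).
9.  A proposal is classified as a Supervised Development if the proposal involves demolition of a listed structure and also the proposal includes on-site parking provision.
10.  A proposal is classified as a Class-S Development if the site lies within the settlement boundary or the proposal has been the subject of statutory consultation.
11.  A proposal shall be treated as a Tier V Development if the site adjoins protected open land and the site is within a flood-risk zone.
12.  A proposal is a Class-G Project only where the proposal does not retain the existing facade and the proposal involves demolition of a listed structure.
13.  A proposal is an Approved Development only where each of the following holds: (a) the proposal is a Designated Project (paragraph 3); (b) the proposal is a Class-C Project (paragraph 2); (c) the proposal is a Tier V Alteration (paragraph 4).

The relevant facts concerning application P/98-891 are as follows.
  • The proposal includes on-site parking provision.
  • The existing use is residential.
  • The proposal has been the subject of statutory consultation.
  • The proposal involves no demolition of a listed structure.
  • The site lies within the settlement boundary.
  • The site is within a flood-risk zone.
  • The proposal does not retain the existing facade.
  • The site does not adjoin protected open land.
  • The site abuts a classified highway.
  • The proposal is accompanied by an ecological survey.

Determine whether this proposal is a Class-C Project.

Yes

Under paragraph 10: the site lies within the settlement boundary? yes; or the proposal has been the subject of statutory consultation? yes. So the proposal is a Class-S Development.
Under paragraph 9: the proposal involves demolition of a listed structure? no; and the proposal includes on-site parking provision? yes. So the proposal is not a Supervised Development.
Under paragraph 8: the proposal has not been the subject of statutory consultation? no; Class-S Development (paragraph 10)? yes; Supervised Development (paragraph 9)? no — 1 of 3 hold (need ≥2) → not satisfied.
Under paragraph 2: the proposal is not accompanied by an ecological survey? no; or not an Essential Scheme (paragraph 8)? yes. So the proposal is a Class-C Project.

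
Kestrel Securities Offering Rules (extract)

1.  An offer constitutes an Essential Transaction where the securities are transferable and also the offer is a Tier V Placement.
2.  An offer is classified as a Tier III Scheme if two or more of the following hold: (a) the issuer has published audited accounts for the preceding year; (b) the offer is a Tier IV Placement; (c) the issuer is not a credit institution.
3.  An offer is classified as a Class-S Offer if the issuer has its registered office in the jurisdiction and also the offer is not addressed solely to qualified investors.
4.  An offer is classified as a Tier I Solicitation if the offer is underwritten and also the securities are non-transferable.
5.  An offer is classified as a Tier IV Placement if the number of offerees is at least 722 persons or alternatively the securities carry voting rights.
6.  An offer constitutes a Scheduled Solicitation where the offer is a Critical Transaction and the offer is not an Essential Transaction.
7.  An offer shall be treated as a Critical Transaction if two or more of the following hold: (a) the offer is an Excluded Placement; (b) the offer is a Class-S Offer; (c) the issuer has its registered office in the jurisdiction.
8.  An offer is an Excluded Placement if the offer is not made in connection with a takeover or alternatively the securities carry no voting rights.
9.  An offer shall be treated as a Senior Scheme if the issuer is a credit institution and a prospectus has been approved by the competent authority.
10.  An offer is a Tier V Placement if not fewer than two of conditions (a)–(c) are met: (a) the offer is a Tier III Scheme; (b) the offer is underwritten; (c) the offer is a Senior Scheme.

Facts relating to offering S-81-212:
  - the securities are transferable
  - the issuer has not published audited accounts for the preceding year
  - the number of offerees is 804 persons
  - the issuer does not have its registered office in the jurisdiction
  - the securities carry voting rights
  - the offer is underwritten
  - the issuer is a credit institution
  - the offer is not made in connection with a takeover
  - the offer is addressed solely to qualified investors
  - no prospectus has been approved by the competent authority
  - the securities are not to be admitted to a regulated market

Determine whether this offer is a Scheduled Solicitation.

Under paragraph 8: the offer is not made in connection with a takeover? yes; or the securities carry no voting rights? no. So the offer is an Excluded Placement.
Under paragraph 3: the issuer has its registered office in the jurisdiction? no; and the offer is not addressed solely to qualified investors? no. So the offer is not a Class-S Offer.
Under paragraph 7: Excluded Placement (paragraph 8)? yes; Class-S Offer (paragraph 3)? no; the issuer has its registered office in the jurisdiction? no — 1 of 3 hold (need ≥2) → not satisfied.
Under paragraph 5: number of offerees: 804 persons ≥ 722 persons? yes; or the securities carry voting rights? yes. So the offer is a Tier IV Placement.
Under paragraph 2: the issuer has published audited accounts for the preceding year? no; Tier IV Placement (paragraph 5)? yes; the issuer is not a credit institution? no — 1 of 3 hold (need ≥2) → not satisfied.
Under paragraph 9: the issuer is a credit institution? yes; and a prospectus has been approved by the competent authority? no. So the offer is not a Senior Scheme.
Under paragraph 10: Tier III Scheme (paragraph 2)? no; the offer is underwritten? yes; Senior Scheme (paragraph 9)? no — 1 of 3 hold (need ≥2) → not satisfied.
Under paragraph 1: the securities are transferable? yes; and Tier V Placement (paragraph 10)? no. So the offer is not an Essential Transaction.
Under paragraph 6: Critical Transaction (paragraph 7)? no; and not an Essential Transaction (paragraph 1)? yes. So the offer is not a Scheduled Solicitation.

No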